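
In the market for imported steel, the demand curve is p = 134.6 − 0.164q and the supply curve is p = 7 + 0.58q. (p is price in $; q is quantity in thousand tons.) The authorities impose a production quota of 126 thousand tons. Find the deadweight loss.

$770.32 thousand

Competitive equilibrium: 134.6 − 0.164q = 7 + 0.58q → q* = 171.5054, p* = 106.4731.
At q = 126: demand price = 134.6 − 0.164·126 = 113.936; supply price = 7 + 0.58·126 = 80.08.
Δq = 171.5054 − 126 = 45.5054; wedge = 113.936 − 80.08 = 33.856.
Deadweight loss = ½ × 45.5054 × 33.856 = $770.32 thousand.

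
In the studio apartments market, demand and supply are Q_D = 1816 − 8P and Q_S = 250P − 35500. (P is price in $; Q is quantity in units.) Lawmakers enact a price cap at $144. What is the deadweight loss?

$1628.88

In inverse form: demand P = 227 − 0.125Q, supply P = 142 + 0.004Q.
Competitive equilibrium: 227 − 0.125Q = 142 + 0.004Q → Q* = 658.9147, P* = 144.6357.
At the ceiling P = 144, quantity supplied = (144 − 142)/0.004 = 500.
Willingness to pay at Q' = 500: 227 − 0.125·500 = 164.5.
ΔQ = 658.9147 − 500 = 158.9147; wedge = 164.5 − 144 = 20.5.
Welfare loss = ½ × 158.9147 × 20.5 = $1628.88.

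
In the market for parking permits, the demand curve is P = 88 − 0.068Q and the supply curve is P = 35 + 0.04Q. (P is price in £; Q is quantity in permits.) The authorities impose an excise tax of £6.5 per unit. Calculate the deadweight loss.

£195.60

Competitive equilibrium: 88 − 0.068Q = 35 + 0.04Q → Q* = 490.7407, P* = 54.6296.
With the tax, the buyer price exceeds the seller price by 6.5: (88 − 0.068Q) − (35 + 0.04Q) = 6.5 → Q' = 430.5556.
ΔQ = 490.7407 − 430.5556 = 60.1851; the wedge equals the tax, 6.5.
Deadweight loss = ½ × 60.1851 × 6.5 = £195.60.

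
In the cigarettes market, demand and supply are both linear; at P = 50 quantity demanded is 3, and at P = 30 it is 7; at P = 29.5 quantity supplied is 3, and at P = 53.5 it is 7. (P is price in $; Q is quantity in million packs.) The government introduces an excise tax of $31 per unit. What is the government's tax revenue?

$63.41 million

Demand slope = (30 − 50)/(7 − 3) = −5, so P = 65 − 5Q.
Supply slope = (53.5 − 29.5)/(7 − 3) = 6, so P = 11.5 + 6Q.
Competitive equilibrium: 65 − 5Q = 11.5 + 6Q → Q* = 4.8636, P* = 40.6818.
With the tax, the buyer price exceeds the seller price by 31: (65 − 5Q) − (11.5 + 6Q) = 31 → Q' = 2.0455.
Tax revenue = 31 × 2.0455 = $63.41 million.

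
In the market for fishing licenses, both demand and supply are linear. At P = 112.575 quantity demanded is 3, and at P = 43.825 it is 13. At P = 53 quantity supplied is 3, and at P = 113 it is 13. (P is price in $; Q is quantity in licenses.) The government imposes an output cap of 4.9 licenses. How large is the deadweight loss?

Demand slope = (43.825 − 112.575)/(13 − 3) = −6.875, so P = 133.2 − 6.875Q.
Supply slope = (113 − 53)/(13 − 3) = 6, so P = 35 + 6Q.
Competitive equilibrium: 133.2 − 6.875Q = 35 + 6Q → Q* = 7.6272, P* = 80.7631.
At Q = 4.9: demand price = 133.2 − 6.875·4.9 = 99.5125; supply price = 35 + 6·4.9 = 64.4.
ΔQ = 7.6272 − 4.9 = 2.7272; wedge = 99.5125 − 64.4 = 35.1125.
The triangle = ½ × 2.7272 × 35.1125 = $47.88.

$47.88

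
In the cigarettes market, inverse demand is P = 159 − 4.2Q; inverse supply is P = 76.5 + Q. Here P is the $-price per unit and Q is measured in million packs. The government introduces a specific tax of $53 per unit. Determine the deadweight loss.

Competitive equilibrium: 159 − 4.2Q = 76.5 + Q → Q* = 15.8654, P* = 92.3654.
With the tax, the buyer price exceeds the seller price by 53: (159 − 4.2Q) − (76.5 + Q) = 53 → Q' = 5.6731.
ΔQ = 15.8654 − 5.6731 = 10.1923; the wedge equals the tax, 53.
Deadweight loss = ½ × 10.1923 × 53 = $270.10 million.

$270.10 million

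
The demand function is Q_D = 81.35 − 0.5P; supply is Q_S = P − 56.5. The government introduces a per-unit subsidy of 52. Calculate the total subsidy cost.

In inverse form: demand P = 162.7 − 2Q, supply P = 56.5 + Q.
Competitive equilibrium: 162.7 − 2Q = 56.5 + Q → Q* = 35.4, P* = 91.9.
The subsidy lowers effective supply by 52: P = 4.5 + Q.
New quantity: 162.7 − 2Q = 4.5 + Q → Q' = 52.7333.
Total subsidy cost = 52 × 52.7333 = 2742.13.

2742.13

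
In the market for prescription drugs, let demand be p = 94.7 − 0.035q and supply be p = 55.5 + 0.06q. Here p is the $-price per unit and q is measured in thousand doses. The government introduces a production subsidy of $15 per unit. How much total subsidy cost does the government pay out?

$8557.89 thousand

Competitive equilibrium: 94.7 − 0.035q = 55.5 + 0.06q → q* = 412.6316, p* = 80.2579.
The subsidy lowers effective supply by 15: p = 40.5 + 0.06q.
New quantity: 94.7 − 0.035q = 40.5 + 0.06q → q' = 570.5263.
Total subsidy cost = 15 × 570.5263 = $8557.89 thousand.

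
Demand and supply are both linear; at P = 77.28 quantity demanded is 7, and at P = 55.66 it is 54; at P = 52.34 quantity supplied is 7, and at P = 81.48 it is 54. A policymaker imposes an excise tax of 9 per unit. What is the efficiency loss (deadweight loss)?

Demand slope = (55.66 − 77.28)/(54 − 7) = −0.46, so P = 80.5 − 0.46Q.
Supply slope = (81.48 − 52.34)/(54 − 7) = 0.62, so P = 48 + 0.62Q.
Competitive equilibrium: 80.5 − 0.46Q = 48 + 0.62Q → Q* = 30.0926, P* = 66.6574.
With the tax, the buyer price exceeds the seller price by 9: (80.5 − 0.46Q) − (48 + 0.62Q) = 9 → Q' = 21.7593.
ΔQ = 30.0926 − 21.7593 = 8.3333; the wedge equals the tax, 9.
Welfare loss = ½ × 8.3333 × 9 = 37.50.

37.50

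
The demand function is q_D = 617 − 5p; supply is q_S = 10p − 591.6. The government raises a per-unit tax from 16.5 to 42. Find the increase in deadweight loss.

In inverse form: demand p = 123.4 − 0.2q, supply p = 59.16 + 0.1q.
Competitive equilibrium: 123.4 − 0.2q = 59.16 + 0.1q → q* = 214.1333, p* = 80.5733.
For a per-unit tax t: Δq = t/0.3, so DWL = ½·t·(t/0.3) = t²/0.6.
At t = 16.5: DWL = 453.75. At t = 42: DWL = 2940.
Increase = 2940 − 453.75 = 2486.25.

2486.25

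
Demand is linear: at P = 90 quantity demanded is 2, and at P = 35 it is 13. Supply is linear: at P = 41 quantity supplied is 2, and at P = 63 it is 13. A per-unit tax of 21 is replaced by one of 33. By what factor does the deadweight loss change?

Demand slope = (35 − 90)/(13 − 2) = −5, so P = 100 − 5Q.
Supply slope = (63 − 41)/(13 − 2) = 2, so P = 37 + 2Q.
Competitive equilibrium: 100 − 5Q = 37 + 2Q → Q* = 9, P* = 55.
For a per-unit tax t: ΔQ = t/7, so DWL = ½·t·(t/7) = t²/14.
At t = 21: DWL = 31.5. At t = 33: DWL = 77.786.
Ratio = (33/21)² = 2.469.

2.469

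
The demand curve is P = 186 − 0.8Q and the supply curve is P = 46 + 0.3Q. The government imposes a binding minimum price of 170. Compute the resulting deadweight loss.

6329.09

Competitive equilibrium: 186 − 0.8Q = 46 + 0.3Q → Q* = 127.2727, P* = 84.1818.
At the floor P = 170, quantity demanded = (186 − 170)/0.8 = 20.
Sellers' marginal cost at Q' = 20: 46 + 0.3·20 = 52.
ΔQ = 127.2727 − 20 = 107.2727; wedge = 170 − 52 = 118.
Welfare loss = ½ × 107.2727 × 118 = 6329.09.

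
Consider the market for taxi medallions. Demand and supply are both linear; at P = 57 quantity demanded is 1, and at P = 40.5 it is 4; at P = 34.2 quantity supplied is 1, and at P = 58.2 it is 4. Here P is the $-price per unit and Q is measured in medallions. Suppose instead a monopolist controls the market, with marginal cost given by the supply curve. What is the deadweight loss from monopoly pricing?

Demand slope = (40.5 − 57)/(4 − 1) = −5.5, so P = 62.5 − 5.5Q.
Supply slope = (58.2 − 34.2)/(4 − 1) = 8, so P = 26.2 + 8Q.
Competitive equilibrium: 62.5 − 5.5Q = 26.2 + 8Q → Q* = 2.6889, P* = 47.7111.
Marginal revenue: MR = 62.5 − 11Q. Set MR = MC: 62.5 − 11Q = 26.2 + 8Q → Q_m = 1.9105.
Price P_m = 62.5 − 5.5·1.9105 = 51.9923; MC(Q_m) = 26.2 + 8·1.9105 = 41.484.
Competitive Q* = 2.6889, so ΔQ = 0.7784; wedge = 51.9923 − 41.484 = 10.5083.
Deadweight loss = ½ × 0.7784 × 10.5083 = $4.09.

$4.09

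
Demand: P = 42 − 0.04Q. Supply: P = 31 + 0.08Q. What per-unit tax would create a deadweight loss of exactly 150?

6

Competitive equilibrium: 42 − 0.04Q = 31 + 0.08Q → Q* = 91.6667, P* = 38.3333.
A tax t gives ΔQ = t/0.12 and wedge t, so DWL = t²/0.24.
t²/0.24 = 150 → t² = 36 → t = 6.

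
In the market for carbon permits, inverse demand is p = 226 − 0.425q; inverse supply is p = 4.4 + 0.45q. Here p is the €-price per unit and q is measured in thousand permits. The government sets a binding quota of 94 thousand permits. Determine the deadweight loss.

Competitive equilibrium: 226 − 0.425q = 4.4 + 0.45q → q* = 253.2571, p* = 118.3657.
At q = 94: demand price = 226 − 0.425·94 = 186.05; supply price = 4.4 + 0.45·94 = 46.7.
Δq = 253.2571 − 94 = 159.2571; wedge = 186.05 − 46.7 = 139.35.
Welfare loss = ½ × 159.2571 × 139.35 = €11096.24 thousand.

€11096.24 thousand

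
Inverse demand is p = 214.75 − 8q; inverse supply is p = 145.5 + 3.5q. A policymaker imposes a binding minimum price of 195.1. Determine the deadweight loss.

73.10

Competitive equilibrium: 214.75 − 8q = 145.5 + 3.5q → q* = 6.0217, p* = 166.5761.
At the floor p = 195.1, quantity demanded = (214.75 − 195.1)/8 = 2.4563.
Sellers' marginal cost at q' = 2.4563: 145.5 + 3.5·2.4563 = 154.0971.
Δq = 6.0217 − 2.4563 = 3.5654; wedge = 195.1 − 154.0971 = 41.0029.
Welfare loss = ½ × 3.5654 × 41.0029 = 73.10.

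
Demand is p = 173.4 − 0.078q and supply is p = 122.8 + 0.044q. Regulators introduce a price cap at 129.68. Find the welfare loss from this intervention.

4072.70

Competitive equilibrium: 173.4 − 0.078q = 122.8 + 0.044q → q* = 414.7541, p* = 141.0492.
At the ceiling p = 129.68, quantity supplied = (129.68 − 122.8)/0.044 = 156.3636.
Willingness to pay at q' = 156.3636: 173.4 − 0.078·156.3636 = 161.2036.
Δq = 414.7541 − 156.3636 = 258.3905; wedge = 161.2036 − 129.68 = 31.5236.
DWL = ½ × 258.3905 × 31.5236 = 4072.70.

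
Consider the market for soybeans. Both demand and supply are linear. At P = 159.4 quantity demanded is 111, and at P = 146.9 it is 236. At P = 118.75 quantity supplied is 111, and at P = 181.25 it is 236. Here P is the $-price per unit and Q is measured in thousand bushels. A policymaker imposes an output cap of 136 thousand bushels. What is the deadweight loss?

Demand slope = (146.9 − 159.4)/(236 − 111) = −0.1, so P = 170.5 − 0.1Q.
Supply slope = (181.25 − 118.75)/(236 − 111) = 0.5, so P = 63.25 + 0.5Q.
Competitive equilibrium: 170.5 − 0.1Q = 63.25 + 0.5Q → Q* = 178.75, P* = 152.625.
At Q = 136: demand price = 170.5 − 0.1·136 = 156.9; supply price = 63.25 + 0.5·136 = 131.25.
ΔQ = 178.75 − 136 = 42.75; wedge = 156.9 − 131.25 = 25.65.
Welfare loss = ½ × 42.75 × 25.65 = $548.27 thousand.

$548.27 thousand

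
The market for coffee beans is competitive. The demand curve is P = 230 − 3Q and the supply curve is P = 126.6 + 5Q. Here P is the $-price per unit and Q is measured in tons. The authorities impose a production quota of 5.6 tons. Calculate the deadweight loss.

$214.62

Competitive equilibrium: 230 − 3Q = 126.6 + 5Q → Q* = 12.925, P* = 191.225.
At Q = 5.6: demand price = 230 − 3·5.6 = 213.2; supply price = 126.6 + 5·5.6 = 154.6.
ΔQ = 12.925 − 5.6 = 7.325; wedge = 213.2 − 154.6 = 58.6.
The triangle = ½ × 7.325 × 58.6 = $214.62.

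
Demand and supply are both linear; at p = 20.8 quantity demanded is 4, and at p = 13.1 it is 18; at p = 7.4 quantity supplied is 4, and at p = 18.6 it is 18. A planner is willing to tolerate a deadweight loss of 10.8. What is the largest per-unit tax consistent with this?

5.4

Demand slope = (13.1 − 20.8)/(18 − 4) = −0.55, so p = 23 − 0.55q.
Supply slope = (18.6 − 7.4)/(18 − 4) = 0.8, so p = 4.2 + 0.8q.
Competitive equilibrium: 23 − 0.55q = 4.2 + 0.8q → q* = 13.9259, p* = 15.3407.
A tax t gives Δq = t/1.35 and wedge t, so DWL = t²/2.7.
t²/2.7 = 10.8 → t² = 29.16 → t = 5.4.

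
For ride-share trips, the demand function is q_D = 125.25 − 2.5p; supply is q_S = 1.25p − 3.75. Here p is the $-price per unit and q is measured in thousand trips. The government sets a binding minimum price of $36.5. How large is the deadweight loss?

$16.54 thousand

In inverse form: demand p = 50.1 − 0.4q, supply p = 3 + 0.8q.
Competitive equilibrium: 50.1 − 0.4q = 3 + 0.8q → q* = 39.25, p* = 34.4.
At the floor p = 36.5, quantity demanded = (50.1 − 36.5)/0.4 = 34.
Sellers' marginal cost at q' = 34: 3 + 0.8·34 = 30.2.
Δq = 39.25 − 34 = 5.25; wedge = 36.5 − 30.2 = 6.3.
The triangle = ½ × 5.25 × 6.3 = $16.54 thousand.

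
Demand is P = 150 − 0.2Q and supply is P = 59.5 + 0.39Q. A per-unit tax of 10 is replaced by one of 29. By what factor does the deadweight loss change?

8.41

Competitive equilibrium: 150 − 0.2Q = 59.5 + 0.39Q → Q* = 153.3898, P* = 119.322.
For a per-unit tax t: ΔQ = t/0.59, so DWL = ½·t·(t/0.59) = t²/1.18.
At t = 10: DWL = 84.746. At t = 29: DWL = 712.712.
Ratio = (29/10)² = 8.41.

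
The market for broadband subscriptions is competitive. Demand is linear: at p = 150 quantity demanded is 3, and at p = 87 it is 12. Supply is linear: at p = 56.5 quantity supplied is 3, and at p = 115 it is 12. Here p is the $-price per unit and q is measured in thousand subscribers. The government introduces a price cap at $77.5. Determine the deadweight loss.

$92.17 thousand

Demand slope = (87 − 150)/(12 − 3) = −7, so p = 171 − 7q.
Supply slope = (115 − 56.5)/(12 − 3) = 6.5, so p = 37 + 6.5q.
Competitive equilibrium: 171 − 7q = 37 + 6.5q → q* = 9.92593, p* = 101.51852.
At the ceiling p = 77.5, quantity supplied = (77.5 − 37)/6.5 = 6.23077.
Willingness to pay at q' = 6.23077: 171 − 7·6.23077 = 127.38461.
Δq = 9.92593 − 6.23077 = 3.69516; wedge = 127.38461 − 77.5 = 49.88461.
DWL = ½ × 3.69516 × 49.88461 = $92.17 thousand.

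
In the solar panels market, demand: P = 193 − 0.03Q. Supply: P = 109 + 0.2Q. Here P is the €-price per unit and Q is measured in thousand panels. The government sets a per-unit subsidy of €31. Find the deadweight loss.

Competitive equilibrium: 193 − 0.03Q = 109 + 0.2Q → Q* = 365.2174, P* = 182.0435.
The subsidy lowers effective supply by 31: P = 78 + 0.2Q.
New quantity: 193 − 0.03Q = 78 + 0.2Q → Q' = 500.
Overproduction ΔQ = 500 − 365.2174 = 134.7826; wedge = subsidy = 31.
Deadweight loss = ½ × 134.7826 × 31 = €2089.13 thousand.

€2089.13 thousand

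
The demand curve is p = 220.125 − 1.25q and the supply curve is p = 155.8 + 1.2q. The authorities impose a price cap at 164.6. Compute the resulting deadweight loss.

438.59

Competitive equilibrium: 220.125 − 1.25q = 155.8 + 1.2q → q* = 26.2551, p* = 187.3061.
At the ceiling p = 164.6, quantity supplied = (164.6 − 155.8)/1.2 = 7.3333.
Willingness to pay at q' = 7.3333: 220.125 − 1.25·7.3333 = 210.9584.
Δq = 26.2551 − 7.3333 = 18.9218; wedge = 210.9584 − 164.6 = 46.3584.
The triangle = ½ × 18.9218 × 46.3584 = 438.59.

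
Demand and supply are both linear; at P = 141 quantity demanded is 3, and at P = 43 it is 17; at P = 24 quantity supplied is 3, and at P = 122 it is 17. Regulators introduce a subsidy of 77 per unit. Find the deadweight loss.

Demand slope = (43 − 141)/(17 − 3) = −7, so P = 162 − 7Q.
Supply slope = (122 − 24)/(17 − 3) = 7, so P = 3 + 7Q.
Competitive equilibrium: 162 − 7Q = 3 + 7Q → Q* = 11.3571, P* = 82.5.
The subsidy lowers effective supply by 77: P = 7Q − 74.
New quantity: 162 − 7Q = 7Q − 74 → Q' = 16.8571.
Overproduction ΔQ = 16.8571 − 11.3571 = 5.5; wedge = subsidy = 77.
The triangle = ½ × 5.5 × 77 = 211.75.

211.75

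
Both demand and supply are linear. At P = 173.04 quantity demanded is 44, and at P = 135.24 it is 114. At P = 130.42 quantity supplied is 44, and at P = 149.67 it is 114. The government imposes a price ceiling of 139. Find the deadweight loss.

181.33

Demand slope = (135.24 − 173.04)/(114 − 44) = −0.54, so P = 196.8 − 0.54Q.
Supply slope = (149.67 − 130.42)/(114 − 44) = 0.275, so P = 118.32 + 0.275Q.
Competitive equilibrium: 196.8 − 0.54Q = 118.32 + 0.275Q → Q* = 96.2945, P* = 144.801.
At the ceiling P = 139, quantity supplied = (139 − 118.32)/0.275 = 75.2.
Willingness to pay at Q' = 75.2: 196.8 − 0.54·75.2 = 156.192.
ΔQ = 96.2945 − 75.2 = 21.0945; wedge = 156.192 − 139 = 17.192.
Deadweight loss = ½ × 21.0945 × 17.192 = 181.33.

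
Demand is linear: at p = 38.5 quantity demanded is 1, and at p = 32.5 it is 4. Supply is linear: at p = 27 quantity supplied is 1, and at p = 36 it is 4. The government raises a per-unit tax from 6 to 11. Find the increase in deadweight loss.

8.50

Demand slope = (32.5 − 38.5)/(4 − 1) = −2, so p = 40.5 − 2q.
Supply slope = (36 − 27)/(4 − 1) = 3, so p = 24 + 3q.
Competitive equilibrium: 40.5 − 2q = 24 + 3q → q* = 3.3, p* = 33.9.
For a per-unit tax t: Δq = t/5, so DWL = ½·t·(t/5) = t²/10.
At t = 6: DWL = 3.6. At t = 11: DWL = 12.1.
Increase = 12.1 − 3.6 = 8.50.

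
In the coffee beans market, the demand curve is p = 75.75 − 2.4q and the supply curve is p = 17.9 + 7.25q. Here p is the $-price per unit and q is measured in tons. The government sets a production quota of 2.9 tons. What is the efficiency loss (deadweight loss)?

Competitive equilibrium: 75.75 − 2.4q = 17.9 + 7.25q → q* = 5.9948, p* = 61.3624.
At q = 2.9: demand price = 75.75 − 2.4·2.9 = 68.79; supply price = 17.9 + 7.25·2.9 = 38.925.
Δq = 5.9948 − 2.9 = 3.0948; wedge = 68.79 − 38.925 = 29.865.
Deadweight loss = ½ × 3.0948 × 29.865 = $46.21.

$46.21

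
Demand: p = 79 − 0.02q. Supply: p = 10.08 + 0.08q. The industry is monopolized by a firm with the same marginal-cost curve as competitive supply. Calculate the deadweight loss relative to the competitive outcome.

659.72

Competitive equilibrium: 79 − 0.02q = 10.08 + 0.08q → q* = 689.2, p* = 65.216.
Marginal revenue: MR = 79 − 0.04q. Set MR = MC: 79 − 0.04q = 10.08 + 0.08q → q_m = 574.33333.
Price p_m = 79 − 0.02·574.33333 = 67.51333; MC(q_m) = 10.08 + 0.08·574.33333 = 56.02667.
Competitive q* = 689.2, so Δq = 114.86667; wedge = 67.51333 − 56.02667 = 11.48666.
DWL = ½ × 114.86667 × 11.48666 = 659.72.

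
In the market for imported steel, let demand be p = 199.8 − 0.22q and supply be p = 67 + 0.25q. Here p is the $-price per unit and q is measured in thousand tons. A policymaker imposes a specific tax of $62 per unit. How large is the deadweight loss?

$4089.36 thousand

Competitive equilibrium: 199.8 − 0.22q = 67 + 0.25q → q* = 282.5532, p* = 137.6383.
With the tax, the buyer price exceeds the seller price by 62: (199.8 − 0.22q) − (67 + 0.25q) = 62 → q' = 150.6383.
Δq = 282.5532 − 150.6383 = 131.9149; the wedge equals the tax, 62.
Welfare loss = ½ × 131.9149 × 62 = $4089.36 thousand.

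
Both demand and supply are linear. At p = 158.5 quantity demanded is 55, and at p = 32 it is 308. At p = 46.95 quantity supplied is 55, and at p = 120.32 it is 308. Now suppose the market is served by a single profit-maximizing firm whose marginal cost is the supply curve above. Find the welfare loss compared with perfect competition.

2284.37

Demand slope = (32 − 158.5)/(308 − 55) = −0.5, so p = 186 − 0.5q.
Supply slope = (120.32 − 46.95)/(308 − 55) = 0.29, so p = 31 + 0.29q.
Competitive equilibrium: 186 − 0.5q = 31 + 0.29q → q* = 196.2025, p* = 87.8987.
Marginal revenue: MR = 186 − q. Set MR = MC: 186 − q = 31 + 0.29q → q_m = 120.155.
Price p_m = 186 − 0.5·120.155 = 125.9225; MC(q_m) = 31 + 0.29·120.155 = 65.845.
Competitive q* = 196.2025, so Δq = 76.0475; wedge = 125.9225 − 65.845 = 60.0775.
The triangle = ½ × 76.0475 × 60.0775 = 2284.37.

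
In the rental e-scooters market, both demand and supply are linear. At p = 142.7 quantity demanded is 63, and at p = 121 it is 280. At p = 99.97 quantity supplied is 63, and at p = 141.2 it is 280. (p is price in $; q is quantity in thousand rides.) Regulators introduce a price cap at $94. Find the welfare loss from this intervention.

Demand slope = (121 − 142.7)/(280 − 63) = −0.1, so p = 149 − 0.1q.
Supply slope = (141.2 − 99.97)/(280 − 63) = 0.19, so p = 88 + 0.19q.
Competitive equilibrium: 149 − 0.1q = 88 + 0.19q → q* = 210.3448, p* = 127.9655.
At the ceiling p = 94, quantity supplied = (94 − 88)/0.19 = 31.5789.
Willingness to pay at q' = 31.5789: 149 − 0.1·31.5789 = 145.8421.
Δq = 210.3448 − 31.5789 = 178.7659; wedge = 145.8421 − 94 = 51.8421.
Deadweight loss = ½ × 178.7659 × 51.8421 = $4633.80 thousand.

$4633.80 thousand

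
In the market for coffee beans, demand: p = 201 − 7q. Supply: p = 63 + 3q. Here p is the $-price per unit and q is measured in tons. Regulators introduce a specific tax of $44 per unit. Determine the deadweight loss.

$96.80

Competitive equilibrium: 201 − 7q = 63 + 3q → q* = 13.8, p* = 104.4.
With the tax, the buyer price exceeds the seller price by 44: (201 − 7q) − (63 + 3q) = 44 → q' = 9.4.
Δq = 13.8 − 9.4 = 4.4; the wedge equals the tax, 44.
DWL = ½ × 4.4 × 44 = $96.80.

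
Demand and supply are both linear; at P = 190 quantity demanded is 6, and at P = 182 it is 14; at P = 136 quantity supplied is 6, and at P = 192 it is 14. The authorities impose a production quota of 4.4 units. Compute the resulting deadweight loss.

278.89

Demand slope = (182 − 190)/(14 − 6) = −1, so P = 196 − Q.
Supply slope = (192 − 136)/(14 − 6) = 7, so P = 94 + 7Q.
Competitive equilibrium: 196 − Q = 94 + 7Q → Q* = 12.75, P* = 183.25.
At Q = 4.4: demand price = 196 − 1·4.4 = 191.6; supply price = 94 + 7·4.4 = 124.8.
ΔQ = 12.75 − 4.4 = 8.35; wedge = 191.6 − 124.8 = 66.8.
Welfare loss = ½ × 8.35 × 66.8 = 278.89.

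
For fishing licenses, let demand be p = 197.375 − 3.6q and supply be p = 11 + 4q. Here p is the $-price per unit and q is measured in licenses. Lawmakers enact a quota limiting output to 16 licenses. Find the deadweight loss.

$276.04

Competitive equilibrium: 197.375 − 3.6q = 11 + 4q → q* = 24.523, p* = 109.0921.
At q = 16: demand price = 197.375 − 3.6·16 = 139.775; supply price = 11 + 4·16 = 75.
Δq = 24.523 − 16 = 8.523; wedge = 139.775 − 75 = 64.775.
DWL = ½ × 8.523 × 64.775 = $276.04.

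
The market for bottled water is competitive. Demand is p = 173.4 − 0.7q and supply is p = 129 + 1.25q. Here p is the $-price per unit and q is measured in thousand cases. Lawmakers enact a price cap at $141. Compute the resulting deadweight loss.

Competitive equilibrium: 173.4 − 0.7q = 129 + 1.25q → q* = 22.7692, p* = 157.4615.
At the ceiling p = 141, quantity supplied = (141 − 129)/1.25 = 9.6.
Willingness to pay at q' = 9.6: 173.4 − 0.7·9.6 = 166.68.
Δq = 22.7692 − 9.6 = 13.1692; wedge = 166.68 − 141 = 25.68.
Deadweight loss = ½ × 13.1692 × 25.68 = $169.09 thousand.

$169.09 thousand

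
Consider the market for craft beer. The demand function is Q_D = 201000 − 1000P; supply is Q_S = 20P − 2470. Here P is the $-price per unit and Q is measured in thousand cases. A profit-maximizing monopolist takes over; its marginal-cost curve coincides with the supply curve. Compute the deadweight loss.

In inverse form: demand P = 201 − 0.001Q, supply P = 123.5 + 0.05Q.
Competitive equilibrium: 201 − 0.001Q = 123.5 + 0.05Q → Q* = 1519.6078, P* = 199.4804.
Marginal revenue: MR = 201 − 0.002Q. Set MR = MC: 201 − 0.002Q = 123.5 + 0.05Q → Q_m = 1490.3846.
Price P_m = 201 − 0.001·1490.3846 = 199.5096; MC(Q_m) = 123.5 + 0.05·1490.3846 = 198.0192.
Competitive Q* = 1519.6078, so ΔQ = 29.2232; wedge = 199.5096 − 198.0192 = 1.4904.
Welfare loss = ½ × 29.2232 × 1.4904 = $21.78 thousand.

$21.78 thousand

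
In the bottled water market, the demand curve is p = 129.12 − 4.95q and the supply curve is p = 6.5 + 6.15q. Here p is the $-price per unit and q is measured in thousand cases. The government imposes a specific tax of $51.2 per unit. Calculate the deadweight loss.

Competitive equilibrium: 129.12 − 4.95q = 6.5 + 6.15q → q* = 11.0468, p* = 74.4381.
With the tax, the buyer price exceeds the seller price by 51.2: (129.12 − 4.95q) − (6.5 + 6.15q) = 51.2 → q' = 6.4342.
Δq = 11.0468 − 6.4342 = 4.6126; the wedge equals the tax, 51.2.
DWL = ½ × 4.6126 × 51.2 = $118.08 thousand.

$118.08 thousand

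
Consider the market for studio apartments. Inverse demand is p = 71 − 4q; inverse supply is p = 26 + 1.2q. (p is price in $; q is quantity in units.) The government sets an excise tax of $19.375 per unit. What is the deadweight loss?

$36.10

Competitive equilibrium: 71 − 4q = 26 + 1.2q → q* = 8.65385, p* = 36.38462.
With the tax, the buyer price exceeds the seller price by 19.375: (71 − 4q) − (26 + 1.2q) = 19.375 → q' = 4.92788.
Δq = 8.65385 − 4.92788 = 3.72597; the wedge equals the tax, 19.375.
Welfare loss = ½ × 3.72597 × 19.375 = $36.10.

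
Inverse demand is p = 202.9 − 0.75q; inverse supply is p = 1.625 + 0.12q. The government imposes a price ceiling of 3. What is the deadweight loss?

21033.38

Competitive equilibrium: 202.9 − 0.75q = 1.625 + 0.12q → q* = 231.35057, p* = 29.38707.
At the ceiling p = 3, quantity supplied = (3 − 1.625)/0.12 = 11.45833.
Willingness to pay at q' = 11.45833: 202.9 − 0.75·11.45833 = 194.30625.
Δq = 231.35057 − 11.45833 = 219.89224; wedge = 194.30625 − 3 = 191.30625.
DWL = ½ × 219.89224 × 191.30625 = 21033.38.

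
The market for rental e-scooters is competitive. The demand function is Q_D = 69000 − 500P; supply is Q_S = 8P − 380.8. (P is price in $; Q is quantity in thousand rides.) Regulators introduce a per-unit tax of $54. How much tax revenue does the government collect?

$15477.17 thousand

In inverse form: demand P = 138 − 0.002Q, supply P = 47.6 + 0.125Q.
Competitive equilibrium: 138 − 0.002Q = 47.6 + 0.125Q → Q* = 711.811, P* = 136.5764.
With the tax, the buyer price exceeds the seller price by 54: (138 − 0.002Q) − (47.6 + 0.125Q) = 54 → Q' = 286.6142.
Tax revenue = 54 × 286.6142 = $15477.17 thousand.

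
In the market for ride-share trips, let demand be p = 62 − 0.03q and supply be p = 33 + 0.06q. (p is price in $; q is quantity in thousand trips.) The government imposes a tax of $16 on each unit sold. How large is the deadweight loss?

Competitive equilibrium: 62 − 0.03q = 33 + 0.06q → q* = 322.2222, p* = 52.3333.
With the tax, the buyer price exceeds the seller price by 16: (62 − 0.03q) − (33 + 0.06q) = 16 → q' = 144.4444.
Δq = 322.2222 − 144.4444 = 177.7778; the wedge equals the tax, 16.
Deadweight loss = ½ × 177.7778 × 16 = $1422.22 thousand.

$1422.22 thousand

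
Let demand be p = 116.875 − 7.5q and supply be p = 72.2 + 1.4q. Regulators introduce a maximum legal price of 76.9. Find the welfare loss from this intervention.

Competitive equilibrium: 116.875 − 7.5q = 72.2 + 1.4q → q* = 5.0197, p* = 79.2275.
At the ceiling p = 76.9, quantity supplied = (76.9 − 72.2)/1.4 = 3.3571.
Willingness to pay at q' = 3.3571: 116.875 − 7.5·3.3571 = 91.6968.
Δq = 5.0197 − 3.3571 = 1.6626; wedge = 91.6968 − 76.9 = 14.7968.
Deadweight loss = ½ × 1.6626 × 14.7968 = 12.30.

12.30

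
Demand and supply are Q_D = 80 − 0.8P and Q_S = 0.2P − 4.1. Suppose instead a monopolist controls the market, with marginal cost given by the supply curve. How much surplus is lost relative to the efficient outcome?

14.045

In inverse form: demand P = 100 − 1.25Q, supply P = 20.5 + 5Q.
Competitive equilibrium: 100 − 1.25Q = 20.5 + 5Q → Q* = 12.72, P* = 84.1.
Marginal revenue: MR = 100 − 2.5Q. Set MR = MC: 100 − 2.5Q = 20.5 + 5Q → Q_m = 10.6.
Price P_m = 100 − 1.25·10.6 = 86.75; MC(Q_m) = 20.5 + 5·10.6 = 73.5.
Competitive Q* = 12.72, so ΔQ = 2.12; wedge = 86.75 − 73.5 = 13.25.
DWL = ½ × 2.12 × 13.25 = 14.045.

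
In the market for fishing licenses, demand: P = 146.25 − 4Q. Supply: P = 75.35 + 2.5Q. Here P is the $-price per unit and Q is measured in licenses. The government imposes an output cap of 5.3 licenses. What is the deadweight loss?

$102.20

Competitive equilibrium: 146.25 − 4Q = 75.35 + 2.5Q → Q* = 10.9077, P* = 102.6192.
At Q = 5.3: demand price = 146.25 − 4·5.3 = 125.05; supply price = 75.35 + 2.5·5.3 = 88.6.
ΔQ = 10.9077 − 5.3 = 5.6077; wedge = 125.05 − 88.6 = 36.45.
Deadweight loss = ½ × 5.6077 × 36.45 = $102.20.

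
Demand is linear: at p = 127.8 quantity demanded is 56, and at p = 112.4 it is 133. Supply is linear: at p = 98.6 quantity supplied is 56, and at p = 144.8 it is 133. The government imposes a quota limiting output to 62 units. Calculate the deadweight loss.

Demand slope = (112.4 − 127.8)/(133 − 56) = −0.2, so p = 139 − 0.2q.
Supply slope = (144.8 − 98.6)/(133 − 56) = 0.6, so p = 65 + 0.6q.
Competitive equilibrium: 139 − 0.2q = 65 + 0.6q → q* = 92.5, p* = 120.5.
At q = 62: demand price = 139 − 0.2·62 = 126.6; supply price = 65 + 0.6·62 = 102.2.
Δq = 92.5 − 62 = 30.5; wedge = 126.6 − 102.2 = 24.4.
Deadweight loss = ½ × 30.5 × 24.4 = 372.10.

372.10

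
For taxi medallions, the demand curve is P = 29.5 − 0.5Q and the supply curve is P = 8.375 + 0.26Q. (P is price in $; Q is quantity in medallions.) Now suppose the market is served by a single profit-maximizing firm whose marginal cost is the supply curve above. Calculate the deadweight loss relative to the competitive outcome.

$46.23

Competitive equilibrium: 29.5 − 0.5Q = 8.375 + 0.26Q → Q* = 27.7961, P* = 15.602.
Marginal revenue: MR = 29.5 − Q. Set MR = MC: 29.5 − Q = 8.375 + 0.26Q → Q_m = 16.7659.
Price P_m = 29.5 − 0.5·16.7659 = 21.1171; MC(Q_m) = 8.375 + 0.26·16.7659 = 12.7341.
Competitive Q* = 27.7961, so ΔQ = 11.0302; wedge = 21.1171 − 12.7341 = 8.383.
The triangle = ½ × 11.0302 × 8.383 = $46.23.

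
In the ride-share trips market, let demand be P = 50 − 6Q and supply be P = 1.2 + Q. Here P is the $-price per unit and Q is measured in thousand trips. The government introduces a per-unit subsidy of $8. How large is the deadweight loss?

Competitive equilibrium: 50 − 6Q = 1.2 + Q → Q* = 6.9714, P* = 8.1714.
The subsidy lowers effective supply by 8: P = Q − 6.8.
New quantity: 50 − 6Q = Q − 6.8 → Q' = 8.1143.
Overproduction ΔQ = 8.1143 − 6.9714 = 1.1429; wedge = subsidy = 8.
DWL = ½ × 1.1429 × 8 = $4.57 thousand.

$4.57 thousand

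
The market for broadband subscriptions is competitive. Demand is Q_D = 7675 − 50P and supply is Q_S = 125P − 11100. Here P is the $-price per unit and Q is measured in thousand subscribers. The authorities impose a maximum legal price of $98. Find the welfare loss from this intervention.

In inverse form: demand P = 153.5 − 0.02Q, supply P = 88.8 + 0.008Q.
Competitive equilibrium: 153.5 − 0.02Q = 88.8 + 0.008Q → Q* = 2310.7143, P* = 107.2857.
At the ceiling P = 98, quantity supplied = (98 − 88.8)/0.008 = 1150.
Willingness to pay at Q' = 1150: 153.5 − 0.02·1150 = 130.5.
ΔQ = 2310.7143 − 1150 = 1160.7143; wedge = 130.5 − 98 = 32.5.
The triangle = ½ × 1160.7143 × 32.5 = $18861.61 thousand.

$18861.61 thousand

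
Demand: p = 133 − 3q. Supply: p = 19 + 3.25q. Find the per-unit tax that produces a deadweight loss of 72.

30

Competitive equilibrium: 133 − 3q = 19 + 3.25q → q* = 18.24, p* = 78.28.
A tax t gives Δq = t/6.25 and wedge t, so DWL = t²/12.5.
t²/12.5 = 72 → t² = 900 → t = 30.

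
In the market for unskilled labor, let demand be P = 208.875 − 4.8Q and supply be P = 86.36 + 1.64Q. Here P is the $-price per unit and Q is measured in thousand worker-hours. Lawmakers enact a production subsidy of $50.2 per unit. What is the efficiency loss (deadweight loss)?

$195.66 thousand

Competitive equilibrium: 208.875 − 4.8Q = 86.36 + 1.64Q → Q* = 19.02407, P* = 117.55947.
The subsidy lowers effective supply by 50.2: P = 36.16 + 1.64Q.
New quantity: 208.875 − 4.8Q = 36.16 + 1.64Q → Q' = 26.8191.
Overproduction ΔQ = 26.8191 − 19.02407 = 7.79503; wedge = subsidy = 50.2.
Deadweight loss = ½ × 7.79503 × 50.2 = $195.66 thousand.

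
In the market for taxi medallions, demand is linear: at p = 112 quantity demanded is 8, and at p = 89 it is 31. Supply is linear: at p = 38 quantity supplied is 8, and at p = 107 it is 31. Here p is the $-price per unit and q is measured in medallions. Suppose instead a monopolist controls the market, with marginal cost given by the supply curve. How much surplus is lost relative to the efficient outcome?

$56.18

Demand slope = (89 − 112)/(31 − 8) = −1, so p = 120 − q.
Supply slope = (107 − 38)/(31 − 8) = 3, so p = 14 + 3q.
Competitive equilibrium: 120 − q = 14 + 3q → q* = 26.5, p* = 93.5.
Marginal revenue: MR = 120 − 2q. Set MR = MC: 120 − 2q = 14 + 3q → q_m = 21.2.
Price p_m = 120 − 1·21.2 = 98.8; MC(q_m) = 14 + 3·21.2 = 77.6.
Competitive q* = 26.5, so Δq = 5.3; wedge = 98.8 − 77.6 = 21.2.
DWL = ½ × 5.3 × 21.2 = $56.18.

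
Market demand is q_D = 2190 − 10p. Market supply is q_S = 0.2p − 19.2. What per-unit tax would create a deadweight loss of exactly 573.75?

In inverse form: demand p = 219 − 0.1q, supply p = 96 + 5q.
Competitive equilibrium: 219 − 0.1q = 96 + 5q → q* = 24.1176, p* = 216.5882.
A tax t gives Δq = t/5.1 and wedge t, so DWL = t²/10.2.
t²/10.2 = 573.75 → t² = 5852.25 → t = 76.5.

76.5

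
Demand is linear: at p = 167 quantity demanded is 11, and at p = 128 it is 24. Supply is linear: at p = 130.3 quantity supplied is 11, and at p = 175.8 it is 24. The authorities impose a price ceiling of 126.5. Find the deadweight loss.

Demand slope = (128 − 167)/(24 − 11) = −3, so p = 200 − 3q.
Supply slope = (175.8 − 130.3)/(24 − 11) = 3.5, so p = 91.8 + 3.5q.
Competitive equilibrium: 200 − 3q = 91.8 + 3.5q → q* = 16.6462, p* = 150.0615.
At the ceiling p = 126.5, quantity supplied = (126.5 − 91.8)/3.5 = 9.9143.
Willingness to pay at q' = 9.9143: 200 − 3·9.9143 = 170.2571.
Δq = 16.6462 − 9.9143 = 6.7319; wedge = 170.2571 − 126.5 = 43.7571.
The triangle = ½ × 6.7319 × 43.7571 = 147.28.

147.28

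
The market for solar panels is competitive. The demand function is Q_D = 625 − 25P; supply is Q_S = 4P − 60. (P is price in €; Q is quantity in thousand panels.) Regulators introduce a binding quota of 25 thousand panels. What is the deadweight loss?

€13.04 thousand

In inverse form: demand P = 25 − 0.04Q, supply P = 15 + 0.25Q.
Competitive equilibrium: 25 − 0.04Q = 15 + 0.25Q → Q* = 34.4828, P* = 23.6207.
At Q = 25: demand price = 25 − 0.04·25 = 24; supply price = 15 + 0.25·25 = 21.25.
ΔQ = 34.4828 − 25 = 9.4828; wedge = 24 − 21.25 = 2.75.
The triangle = ½ × 9.4828 × 2.75 = €13.04 thousand.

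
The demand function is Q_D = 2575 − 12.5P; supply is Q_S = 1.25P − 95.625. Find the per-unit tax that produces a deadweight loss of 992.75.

In inverse form: demand P = 206 − 0.08Q, supply P = 76.5 + 0.8Q.
Competitive equilibrium: 206 − 0.08Q = 76.5 + 0.8Q → Q* = 147.1591, P* = 194.2273.
A tax t gives ΔQ = t/0.88 and wedge t, so DWL = t²/1.76.
t²/1.76 = 992.75 → t² = 1747.24 → t = 41.8.

41.8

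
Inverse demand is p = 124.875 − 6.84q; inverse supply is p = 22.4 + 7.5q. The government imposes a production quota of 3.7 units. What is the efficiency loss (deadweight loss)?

Competitive equilibrium: 124.875 − 6.84q = 22.4 + 7.5q → q* = 7.1461, p* = 75.9957.
At q = 3.7: demand price = 124.875 − 6.84·3.7 = 99.567; supply price = 22.4 + 7.5·3.7 = 50.15.
Δq = 7.1461 − 3.7 = 3.4461; wedge = 99.567 − 50.15 = 49.417.
DWL = ½ × 3.4461 × 49.417 = 85.15.

85.15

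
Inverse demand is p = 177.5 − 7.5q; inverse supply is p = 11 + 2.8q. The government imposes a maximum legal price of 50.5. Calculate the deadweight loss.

21.81

Competitive equilibrium: 177.5 − 7.5q = 11 + 2.8q → q* = 16.165, p* = 56.2621.
At the ceiling p = 50.5, quantity supplied = (50.5 − 11)/2.8 = 14.1071.
Willingness to pay at q' = 14.1071: 177.5 − 7.5·14.1071 = 71.6968.
Δq = 16.165 − 14.1071 = 2.0579; wedge = 71.6968 − 50.5 = 21.1968.
The triangle = ½ × 2.0579 × 21.1968 = 21.81.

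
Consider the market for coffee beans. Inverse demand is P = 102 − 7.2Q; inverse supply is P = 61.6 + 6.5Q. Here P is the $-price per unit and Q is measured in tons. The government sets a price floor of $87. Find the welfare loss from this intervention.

$5.13

Competitive equilibrium: 102 − 7.2Q = 61.6 + 6.5Q → Q* = 2.9489, P* = 80.7679.
At the floor P = 87, quantity demanded = (102 − 87)/7.2 = 2.0833.
Sellers' marginal cost at Q' = 2.0833: 61.6 + 6.5·2.0833 = 75.1415.
ΔQ = 2.9489 − 2.0833 = 0.8656; wedge = 87 − 75.1415 = 11.8585.
Welfare loss = ½ × 0.8656 × 11.8585 = $5.13.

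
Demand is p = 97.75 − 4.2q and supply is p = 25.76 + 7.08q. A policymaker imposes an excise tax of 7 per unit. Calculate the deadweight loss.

2.17

Competitive equilibrium: 97.75 − 4.2q = 25.76 + 7.08q → q* = 6.3821, p* = 70.9452.
With the tax, the buyer price exceeds the seller price by 7: (97.75 − 4.2q) − (25.76 + 7.08q) = 7 → q' = 5.7615.
Δq = 6.3821 − 5.7615 = 0.6206; the wedge equals the tax, 7.
Deadweight loss = ½ × 0.6206 × 7 = 2.17.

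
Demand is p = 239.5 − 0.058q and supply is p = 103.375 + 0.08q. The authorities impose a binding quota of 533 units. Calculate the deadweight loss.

14185.25

Competitive equilibrium: 239.5 − 0.058q = 103.375 + 0.08q → q* = 986.413, p* = 182.288.
At q = 533: demand price = 239.5 − 0.058·533 = 208.586; supply price = 103.375 + 0.08·533 = 146.015.
Δq = 986.413 − 533 = 453.413; wedge = 208.586 − 146.015 = 62.571.
Welfare loss = ½ × 453.413 × 62.571 = 14185.25.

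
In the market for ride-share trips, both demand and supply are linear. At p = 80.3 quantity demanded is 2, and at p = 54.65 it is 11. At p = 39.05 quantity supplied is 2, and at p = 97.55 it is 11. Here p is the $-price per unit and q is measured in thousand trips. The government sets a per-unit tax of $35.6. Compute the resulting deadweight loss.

Demand slope = (54.65 − 80.3)/(11 − 2) = −2.85, so p = 86 − 2.85q.
Supply slope = (97.55 − 39.05)/(11 − 2) = 6.5, so p = 26.05 + 6.5q.
Competitive equilibrium: 86 − 2.85q = 26.05 + 6.5q → q* = 6.4118, p* = 67.7265.
With the tax, the buyer price exceeds the seller price by 35.6: (86 − 2.85q) − (26.05 + 6.5q) = 35.6 → q' = 2.6043.
Δq = 6.4118 − 2.6043 = 3.8075; the wedge equals the tax, 35.6.
The triangle = ½ × 3.8075 × 35.6 = $67.77 thousand.

$67.77 thousand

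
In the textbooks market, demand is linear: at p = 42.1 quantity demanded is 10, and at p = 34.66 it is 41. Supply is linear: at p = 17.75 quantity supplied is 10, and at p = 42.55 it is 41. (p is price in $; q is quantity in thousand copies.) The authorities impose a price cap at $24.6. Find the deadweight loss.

$114.69 thousand

Demand slope = (34.66 − 42.1)/(41 − 10) = −0.24, so p = 44.5 − 0.24q.
Supply slope = (42.55 − 17.75)/(41 − 10) = 0.8, so p = 9.75 + 0.8q.
Competitive equilibrium: 44.5 − 0.24q = 9.75 + 0.8q → q* = 33.4135, p* = 36.4808.
At the ceiling p = 24.6, quantity supplied = (24.6 − 9.75)/0.8 = 18.5625.
Willingness to pay at q' = 18.5625: 44.5 − 0.24·18.5625 = 40.045.
Δq = 33.4135 − 18.5625 = 14.851; wedge = 40.045 − 24.6 = 15.445.
Welfare loss = ½ × 14.851 × 15.445 = $114.69 thousand.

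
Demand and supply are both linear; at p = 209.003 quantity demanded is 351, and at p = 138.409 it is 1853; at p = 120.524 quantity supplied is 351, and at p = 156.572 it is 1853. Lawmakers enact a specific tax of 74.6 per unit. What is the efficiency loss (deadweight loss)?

39191.27

Demand slope = (138.409 − 209.003)/(1853 − 351) = −0.047, so p = 225.5 − 0.047q.
Supply slope = (156.572 − 120.524)/(1853 − 351) = 0.024, so p = 112.1 + 0.024q.
Competitive equilibrium: 225.5 − 0.047q = 112.1 + 0.024q → q* = 1597.1831, p* = 150.4324.
With the tax, the buyer price exceeds the seller price by 74.6: (225.5 − 0.047q) − (112.1 + 0.024q) = 74.6 → q' = 546.4789.
Δq = 1597.1831 − 546.4789 = 1050.7042; the wedge equals the tax, 74.6.
Deadweight loss = ½ × 1050.7042 × 74.6 = 39191.27.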